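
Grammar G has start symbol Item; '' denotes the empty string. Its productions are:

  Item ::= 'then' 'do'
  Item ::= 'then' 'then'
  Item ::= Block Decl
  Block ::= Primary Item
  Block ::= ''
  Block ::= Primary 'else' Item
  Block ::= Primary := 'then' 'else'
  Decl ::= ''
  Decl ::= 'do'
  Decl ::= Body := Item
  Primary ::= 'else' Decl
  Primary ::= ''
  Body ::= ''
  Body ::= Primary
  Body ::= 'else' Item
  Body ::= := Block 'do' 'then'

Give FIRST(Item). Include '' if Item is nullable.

Item ::= 'then' 'do' contributes {'then'}.
Item ::= 'then' 'then' contributes {'then'}.
From Item ::= Block Decl: Block, Decl nullable, take FIRST(Block) ∪ FIRST(Decl) = { 'do', 'else', 'then', := }; also '' since the whole RHS is nullable.
Union: FIRST(Item) = { 'do', 'else', 'then', :=, '' }.

{ 'do', 'else', 'then', :=, '' }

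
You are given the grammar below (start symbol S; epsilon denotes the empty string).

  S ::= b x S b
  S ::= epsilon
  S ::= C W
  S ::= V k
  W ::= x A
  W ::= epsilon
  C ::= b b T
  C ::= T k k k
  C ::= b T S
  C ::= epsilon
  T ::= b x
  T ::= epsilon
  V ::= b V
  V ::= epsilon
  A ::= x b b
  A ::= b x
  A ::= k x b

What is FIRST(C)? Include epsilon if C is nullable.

C ::= b b T contributes {b}.
From C ::= T k k k: T nullable, take FIRST(T) ∪ {k} = { b, k }.
C ::= b T S contributes {b}.
C ::= epsilon contributes epsilon.
Union: FIRST(C) = { b, k, epsilon }.

{ b, k, epsilon }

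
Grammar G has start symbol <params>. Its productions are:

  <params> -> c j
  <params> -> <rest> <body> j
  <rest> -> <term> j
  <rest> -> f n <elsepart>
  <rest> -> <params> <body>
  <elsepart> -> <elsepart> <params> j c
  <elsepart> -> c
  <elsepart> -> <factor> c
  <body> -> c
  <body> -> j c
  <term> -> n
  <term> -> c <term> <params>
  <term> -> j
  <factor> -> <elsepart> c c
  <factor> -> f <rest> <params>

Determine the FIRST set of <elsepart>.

From <elsepart> -> <elsepart> <params> j c: add FIRST(<elsepart>) = { c, f }.
<elsepart> -> c contributes {c}.
From <elsepart> -> <factor> c: add FIRST(<factor>) = { c, f }.
Union: FIRST(<elsepart>) = { c, f }.

{ c, f }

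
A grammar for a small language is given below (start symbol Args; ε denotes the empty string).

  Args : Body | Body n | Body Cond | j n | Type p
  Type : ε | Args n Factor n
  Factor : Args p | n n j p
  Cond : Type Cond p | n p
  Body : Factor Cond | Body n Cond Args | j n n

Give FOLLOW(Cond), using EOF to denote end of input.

In Args : Body Cond: Cond is at the end, add FOLLOW(Args) = { EOF, j, n, p }.
In Cond : Type Cond p: add FIRST(p) = { p }.
In Body : Factor Cond: Cond is at the end, add FOLLOW(Body) = { EOF, j, n, p }.
In Body : Body n Cond Args: add FIRST(Args) = { j, n, p }.
Union: FOLLOW(Cond) = { EOF, j, n, p }.

{ EOF, j, n, p }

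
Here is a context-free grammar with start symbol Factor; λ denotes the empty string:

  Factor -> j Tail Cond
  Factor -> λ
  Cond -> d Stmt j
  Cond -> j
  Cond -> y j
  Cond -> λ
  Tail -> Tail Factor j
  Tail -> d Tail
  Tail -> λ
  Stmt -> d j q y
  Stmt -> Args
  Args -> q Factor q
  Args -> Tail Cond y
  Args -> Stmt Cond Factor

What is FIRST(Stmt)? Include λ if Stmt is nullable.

{ d, j, q, y }

Stmt -> d j q y contributes {d}.
From Stmt -> Args: add FIRST(Args) = { d, j, q, y }.
Union: FIRST(Stmt) = { d, j, q, y }.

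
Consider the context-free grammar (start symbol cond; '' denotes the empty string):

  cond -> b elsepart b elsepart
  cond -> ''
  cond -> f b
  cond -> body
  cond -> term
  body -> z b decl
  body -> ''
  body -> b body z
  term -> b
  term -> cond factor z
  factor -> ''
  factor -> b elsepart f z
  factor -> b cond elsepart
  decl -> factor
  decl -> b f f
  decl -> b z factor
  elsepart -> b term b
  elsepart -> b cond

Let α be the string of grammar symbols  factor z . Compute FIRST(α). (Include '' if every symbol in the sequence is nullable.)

{ b, z }

Add FIRST(factor)\{''} = { b }; factor is nullable, continue.
z is a terminal; add {z} and stop.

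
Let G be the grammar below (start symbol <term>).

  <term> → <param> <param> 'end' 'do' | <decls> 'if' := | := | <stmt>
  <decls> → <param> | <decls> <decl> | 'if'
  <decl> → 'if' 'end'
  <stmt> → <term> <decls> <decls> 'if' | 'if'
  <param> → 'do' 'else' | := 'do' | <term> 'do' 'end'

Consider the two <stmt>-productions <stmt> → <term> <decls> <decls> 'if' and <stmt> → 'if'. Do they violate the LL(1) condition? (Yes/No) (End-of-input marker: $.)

FIRST(<term> <decls> <decls> 'if') = { 'do', 'if', := } and FIRST('if') = { 'if' }.
Both contain 'if', so the two alternatives are not disjoint — LL(1) conflict.

Yes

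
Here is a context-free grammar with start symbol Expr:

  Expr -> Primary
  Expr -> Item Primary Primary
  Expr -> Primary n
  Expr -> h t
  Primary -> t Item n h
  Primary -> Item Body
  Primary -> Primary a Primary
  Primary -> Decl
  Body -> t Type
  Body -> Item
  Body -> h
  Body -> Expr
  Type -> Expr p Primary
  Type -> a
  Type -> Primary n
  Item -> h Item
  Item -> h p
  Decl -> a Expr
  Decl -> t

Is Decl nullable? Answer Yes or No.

No

No nonterminal in this grammar is nullable.
No production of Decl has an RHS whose symbols are all nullable, so Decl is not nullable.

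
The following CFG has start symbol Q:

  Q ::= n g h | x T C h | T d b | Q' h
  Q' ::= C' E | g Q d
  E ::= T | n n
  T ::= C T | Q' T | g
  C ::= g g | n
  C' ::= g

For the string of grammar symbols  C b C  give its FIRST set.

Add FIRST(C) = { g, n }; C is not nullable, stop.

{ g, n }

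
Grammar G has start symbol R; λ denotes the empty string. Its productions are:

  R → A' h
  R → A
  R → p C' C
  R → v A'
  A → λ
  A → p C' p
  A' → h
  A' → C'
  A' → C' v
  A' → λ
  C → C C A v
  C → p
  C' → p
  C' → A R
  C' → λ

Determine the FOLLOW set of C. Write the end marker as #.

{ #, h, p, v }

In R → p C' C: C is at the end, add FOLLOW(R) = { #, h, p, v }.
In C → C C A v: add FIRST(C A v) = { p }.
In C → C C A v: add FIRST(A v) = { p, v }.
Union: FOLLOW(C) = { #, h, p, v }.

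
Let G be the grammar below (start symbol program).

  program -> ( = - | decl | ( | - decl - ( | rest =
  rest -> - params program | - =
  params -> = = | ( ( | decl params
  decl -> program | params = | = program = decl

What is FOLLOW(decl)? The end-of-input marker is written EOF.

In program -> decl: decl is at the end, add FOLLOW(program) = { EOF, (, -, = }.
In program -> - decl - (: add FIRST(- () = { - }.
In params -> decl params: add FIRST(params) = { (, -, = }.
In decl -> = program = decl: decl is at the end, add FOLLOW(decl) = { EOF, (, -, = }.
Union: FOLLOW(decl) = { EOF, (, -, = }.

{ EOF, (, -, = }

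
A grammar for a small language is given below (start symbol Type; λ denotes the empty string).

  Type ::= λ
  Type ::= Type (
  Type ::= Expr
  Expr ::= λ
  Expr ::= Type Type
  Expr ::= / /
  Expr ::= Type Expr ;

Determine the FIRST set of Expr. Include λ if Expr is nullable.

{ (, /, ;, λ }

Expr ::= λ contributes λ.
From Expr ::= Type Type: Type, Type nullable, take FIRST(Type) ∪ FIRST(Type) = { (, /, ; }; also λ since the whole RHS is nullable.
Expr ::= / / contributes {/}.
From Expr ::= Type Expr ;: Type, Expr nullable, take FIRST(Type) ∪ FIRST(Expr) ∪ {;} = { (, /, ; }.
Union: FIRST(Expr) = { (, /, ;, λ }.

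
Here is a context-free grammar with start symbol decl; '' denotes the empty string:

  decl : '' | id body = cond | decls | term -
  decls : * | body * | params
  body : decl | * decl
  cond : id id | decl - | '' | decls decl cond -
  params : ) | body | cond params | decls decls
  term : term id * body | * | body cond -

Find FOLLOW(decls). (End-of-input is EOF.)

In decl : decls: decls is at the end, add FOLLOW(decl) = { EOF, ), *, -, =, id }.
In cond : decls decl cond -: add FIRST(decl cond -) = { ), *, -, id }.
In params : decls decls: add FIRST(decls)\{''} = { ), *, -, id }.
  Since decls is nullable, also add FOLLOW(params) = { EOF, ), *, -, =, id }.
In params : decls decls: decls is at the end, add FOLLOW(params) = { EOF, ), *, -, =, id }.
Union: FOLLOW(decls) = { EOF, ), *, -, =, id }.

{ EOF, ), *, -, =, id }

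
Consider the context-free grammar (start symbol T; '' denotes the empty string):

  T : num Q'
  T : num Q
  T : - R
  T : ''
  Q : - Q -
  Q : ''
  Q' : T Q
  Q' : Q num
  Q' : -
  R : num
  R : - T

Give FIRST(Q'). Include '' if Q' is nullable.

{ -, num, '' }

From Q' : T Q: T, Q nullable, take FIRST(T) ∪ FIRST(Q) = { -, num }; also '' since the whole RHS is nullable.
From Q' : Q num: Q nullable, take FIRST(Q) ∪ {num} = { -, num }.
Q' : - contributes {-}.
Union: FIRST(Q') = { -, num, '' }.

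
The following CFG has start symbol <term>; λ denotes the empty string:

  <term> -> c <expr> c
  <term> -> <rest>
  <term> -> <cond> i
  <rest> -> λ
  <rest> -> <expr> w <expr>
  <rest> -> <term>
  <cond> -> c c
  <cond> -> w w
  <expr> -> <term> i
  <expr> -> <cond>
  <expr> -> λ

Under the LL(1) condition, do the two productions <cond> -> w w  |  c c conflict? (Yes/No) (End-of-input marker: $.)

FIRST(w w) = { w } and FIRST(c c) = { c }.
The FIRST sets are disjoint and neither alternative is nullable — no conflict.

No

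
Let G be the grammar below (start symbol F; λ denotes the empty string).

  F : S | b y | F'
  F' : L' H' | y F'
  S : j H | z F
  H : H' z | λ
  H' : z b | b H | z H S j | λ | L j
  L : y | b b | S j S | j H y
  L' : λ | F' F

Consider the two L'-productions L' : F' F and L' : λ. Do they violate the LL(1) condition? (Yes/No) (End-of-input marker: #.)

Yes

FIRST(F' F) = { b, j, y, z, λ } and FIRST(λ) = { λ }.
Both alternatives are nullable, violating the LL(1) condition.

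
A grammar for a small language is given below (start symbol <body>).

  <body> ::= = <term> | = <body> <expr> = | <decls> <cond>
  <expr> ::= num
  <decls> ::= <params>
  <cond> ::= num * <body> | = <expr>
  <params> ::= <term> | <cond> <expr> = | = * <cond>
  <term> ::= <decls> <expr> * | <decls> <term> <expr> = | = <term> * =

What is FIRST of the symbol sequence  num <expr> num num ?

num is a terminal; add {num} and stop.

{ num }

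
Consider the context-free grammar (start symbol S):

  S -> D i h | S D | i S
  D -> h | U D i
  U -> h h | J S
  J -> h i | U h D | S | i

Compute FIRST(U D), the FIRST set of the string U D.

Add FIRST(U) = { h, i }; U is not nullable, stop.

{ h, i }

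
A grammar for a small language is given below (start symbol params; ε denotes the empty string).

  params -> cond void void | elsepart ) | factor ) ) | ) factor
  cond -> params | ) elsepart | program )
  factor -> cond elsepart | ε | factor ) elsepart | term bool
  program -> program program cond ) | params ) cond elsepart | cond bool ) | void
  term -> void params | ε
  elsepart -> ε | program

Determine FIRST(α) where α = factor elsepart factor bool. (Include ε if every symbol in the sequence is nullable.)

{ ), bool, void }

Add FIRST(factor)\{ε} = { ), bool, void }; factor is nullable, continue.
Add FIRST(elsepart)\{ε} = { ), bool, void }; elsepart is nullable, continue.
Add FIRST(factor)\{ε} = { ), bool, void }; factor is nullable, continue.
bool is a terminal; add {bool} and stop.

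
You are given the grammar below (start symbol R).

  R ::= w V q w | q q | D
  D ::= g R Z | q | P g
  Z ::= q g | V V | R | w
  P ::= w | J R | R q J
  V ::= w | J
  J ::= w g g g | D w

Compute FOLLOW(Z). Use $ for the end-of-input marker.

In D ::= g R Z: Z is at the end, add FOLLOW(D) = { $, g, q, w }.
Union: FOLLOW(Z) = { $, g, q, w }.

{ $, g, q, w }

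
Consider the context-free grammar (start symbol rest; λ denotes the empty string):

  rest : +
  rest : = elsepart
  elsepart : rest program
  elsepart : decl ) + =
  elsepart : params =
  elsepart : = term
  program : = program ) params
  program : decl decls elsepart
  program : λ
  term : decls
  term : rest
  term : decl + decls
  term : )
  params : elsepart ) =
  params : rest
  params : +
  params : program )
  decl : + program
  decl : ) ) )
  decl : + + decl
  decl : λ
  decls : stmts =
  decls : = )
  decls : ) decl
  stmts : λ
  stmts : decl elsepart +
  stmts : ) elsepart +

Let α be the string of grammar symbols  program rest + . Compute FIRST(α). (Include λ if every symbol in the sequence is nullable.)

{ ), +, = }

Add FIRST(program)\{λ} = { ), +, = }; program is nullable, continue.
Add FIRST(rest) = { +, = }; rest is not nullable, stop.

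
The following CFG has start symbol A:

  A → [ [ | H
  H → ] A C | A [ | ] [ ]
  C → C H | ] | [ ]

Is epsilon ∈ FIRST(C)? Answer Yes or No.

No

No nonterminal in this grammar is nullable.
No production of C has an RHS whose symbols are all nullable, so C is not nullable.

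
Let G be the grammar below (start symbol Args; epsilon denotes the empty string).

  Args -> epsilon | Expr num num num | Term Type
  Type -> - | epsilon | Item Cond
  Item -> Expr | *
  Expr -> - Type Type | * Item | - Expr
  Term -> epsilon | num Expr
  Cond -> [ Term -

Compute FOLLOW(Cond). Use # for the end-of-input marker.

{ #, *, -, [, num }

In Type -> Item Cond: Cond is at the end, add FOLLOW(Type) = { #, *, -, [, num }.
Union: FOLLOW(Cond) = { #, *, -, [, num }.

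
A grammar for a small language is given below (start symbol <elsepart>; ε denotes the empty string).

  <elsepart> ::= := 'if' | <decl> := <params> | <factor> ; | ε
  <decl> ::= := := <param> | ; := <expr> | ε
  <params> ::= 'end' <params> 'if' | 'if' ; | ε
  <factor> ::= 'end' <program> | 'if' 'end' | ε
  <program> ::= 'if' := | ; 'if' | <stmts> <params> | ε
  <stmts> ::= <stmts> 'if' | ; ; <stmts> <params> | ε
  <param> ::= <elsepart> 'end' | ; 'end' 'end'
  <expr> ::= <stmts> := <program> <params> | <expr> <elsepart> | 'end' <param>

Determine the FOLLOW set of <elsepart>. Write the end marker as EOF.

{ EOF, 'end', 'if', :=, ; }

<elsepart> is the start symbol, so EOF ∈ FOLLOW(<elsepart>).
In <param> ::= <elsepart> 'end': add FIRST('end') = { 'end' }.
In <expr> ::= <expr> <elsepart>: <elsepart> is at the end, add FOLLOW(<expr>) = { 'end', 'if', :=, ; }.
Union: FOLLOW(<elsepart>) = { EOF, 'end', 'if', :=, ; }.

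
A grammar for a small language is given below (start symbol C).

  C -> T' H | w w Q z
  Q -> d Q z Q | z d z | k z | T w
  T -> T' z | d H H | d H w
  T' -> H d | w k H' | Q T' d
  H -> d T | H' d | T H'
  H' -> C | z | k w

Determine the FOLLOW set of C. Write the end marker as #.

C is the start symbol, so # ∈ FOLLOW(C).
In H' -> C: C is at the end, add FOLLOW(H') = { #, d, k, w, z }.
Union: FOLLOW(C) = { #, d, k, w, z }.

{ #, d, k, w, z }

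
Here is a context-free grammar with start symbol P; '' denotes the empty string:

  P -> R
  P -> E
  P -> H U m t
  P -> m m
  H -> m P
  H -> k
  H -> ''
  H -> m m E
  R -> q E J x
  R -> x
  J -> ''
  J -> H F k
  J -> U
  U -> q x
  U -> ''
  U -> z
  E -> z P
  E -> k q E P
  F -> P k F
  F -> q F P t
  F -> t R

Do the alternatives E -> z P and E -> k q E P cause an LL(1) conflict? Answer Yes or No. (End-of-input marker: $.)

FIRST(z P) = { z } and FIRST(k q E P) = { k }.
The FIRST sets are disjoint and neither alternative is nullable — no conflict.

No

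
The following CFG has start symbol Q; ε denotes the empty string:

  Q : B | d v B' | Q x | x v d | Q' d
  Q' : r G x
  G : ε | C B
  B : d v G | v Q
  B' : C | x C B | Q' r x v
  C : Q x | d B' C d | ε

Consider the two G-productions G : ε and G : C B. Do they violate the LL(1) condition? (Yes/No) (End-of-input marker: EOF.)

Yes

FIRST(ε) = { ε } and FIRST(C B) = { d, r, v, x }.
The first alternative is nullable and FOLLOW(G) = { EOF, d, r, v, x } shares d with FIRST of the second — conflict.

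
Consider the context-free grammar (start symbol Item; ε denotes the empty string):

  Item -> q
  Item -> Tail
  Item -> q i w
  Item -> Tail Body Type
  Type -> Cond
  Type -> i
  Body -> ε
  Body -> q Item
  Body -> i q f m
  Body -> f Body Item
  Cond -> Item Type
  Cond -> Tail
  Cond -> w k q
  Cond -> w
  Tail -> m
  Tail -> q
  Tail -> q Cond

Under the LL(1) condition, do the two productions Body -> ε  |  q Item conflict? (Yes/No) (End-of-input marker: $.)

FIRST(ε) = { ε } and FIRST(q Item) = { q }.
The first alternative is nullable and FOLLOW(Body) = { i, m, q, w } shares q with FIRST of the second — conflict.

Yes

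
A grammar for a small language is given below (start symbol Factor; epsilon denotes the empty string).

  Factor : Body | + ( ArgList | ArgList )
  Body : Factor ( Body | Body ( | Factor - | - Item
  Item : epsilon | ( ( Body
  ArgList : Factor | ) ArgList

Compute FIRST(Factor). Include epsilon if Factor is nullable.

From Factor : Body: add FIRST(Body) = { ), +, - }.
Factor : + ( ArgList contributes {+}.
From Factor : ArgList ): add FIRST(ArgList) = { ), +, - }.
Union: FIRST(Factor) = { ), +, - }.

{ ), +, - }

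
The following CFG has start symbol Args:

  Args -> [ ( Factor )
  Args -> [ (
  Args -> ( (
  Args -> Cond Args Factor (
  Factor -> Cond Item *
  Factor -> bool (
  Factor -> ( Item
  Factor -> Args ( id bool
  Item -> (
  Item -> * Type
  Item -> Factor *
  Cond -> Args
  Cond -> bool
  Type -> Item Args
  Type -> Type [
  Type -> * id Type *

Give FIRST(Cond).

{ (, [, bool }

From Cond -> Args: add FIRST(Args) = { (, [, bool }.
Cond -> bool contributes {bool}.
Union: FIRST(Cond) = { (, [, bool }.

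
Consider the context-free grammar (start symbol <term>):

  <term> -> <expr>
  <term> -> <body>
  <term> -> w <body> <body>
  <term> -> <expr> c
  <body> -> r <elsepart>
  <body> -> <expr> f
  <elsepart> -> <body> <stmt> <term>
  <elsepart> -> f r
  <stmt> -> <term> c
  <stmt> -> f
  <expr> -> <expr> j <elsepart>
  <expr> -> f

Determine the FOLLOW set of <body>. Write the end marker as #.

In <term> -> <body>: <body> is at the end, add FOLLOW(<term>) = { #, c, f, j, r, w }.
In <term> -> w <body> <body>: add FIRST(<body>) = { f, r }.
In <term> -> w <body> <body>: <body> is at the end, add FOLLOW(<term>) = { #, c, f, j, r, w }.
In <elsepart> -> <body> <stmt> <term>: add FIRST(<stmt> <term>) = { f, r, w }.
Union: FOLLOW(<body>) = { #, c, f, j, r, w }.

{ #, c, f, j, r, w }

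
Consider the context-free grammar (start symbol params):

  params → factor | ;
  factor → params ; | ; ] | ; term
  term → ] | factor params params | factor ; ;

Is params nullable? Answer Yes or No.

No nonterminal in this grammar is nullable.
No production of params has an RHS whose symbols are all nullable, so params is not nullable.

No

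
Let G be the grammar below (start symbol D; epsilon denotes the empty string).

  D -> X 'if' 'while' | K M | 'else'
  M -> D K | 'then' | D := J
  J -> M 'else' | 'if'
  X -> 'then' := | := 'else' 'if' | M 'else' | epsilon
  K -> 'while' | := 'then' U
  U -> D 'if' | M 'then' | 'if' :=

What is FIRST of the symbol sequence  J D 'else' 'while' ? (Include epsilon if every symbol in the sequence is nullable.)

{ 'else', 'if', 'then', 'while', := }

Add FIRST(J) = { 'else', 'if', 'then', 'while', := }; J is not nullable, stop.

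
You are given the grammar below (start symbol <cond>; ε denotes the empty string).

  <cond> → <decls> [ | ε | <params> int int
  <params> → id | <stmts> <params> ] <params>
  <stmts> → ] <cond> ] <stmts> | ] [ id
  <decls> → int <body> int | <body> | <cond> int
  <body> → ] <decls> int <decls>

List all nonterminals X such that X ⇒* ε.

Directly nullable (have an ε-production): <cond>.
No other nonterminal has a production whose RHS symbols are all nullable.

{ <cond> }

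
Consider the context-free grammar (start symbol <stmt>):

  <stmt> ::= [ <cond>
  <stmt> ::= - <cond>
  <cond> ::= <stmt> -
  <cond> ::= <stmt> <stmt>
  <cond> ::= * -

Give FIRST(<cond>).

From <cond> ::= <stmt> -: add FIRST(<stmt>) = { -, [ }.
From <cond> ::= <stmt> <stmt>: add FIRST(<stmt>) = { -, [ }.
<cond> ::= * - contributes {*}.
Union: FIRST(<cond>) = { *, -, [ }.

{ *, -, [ }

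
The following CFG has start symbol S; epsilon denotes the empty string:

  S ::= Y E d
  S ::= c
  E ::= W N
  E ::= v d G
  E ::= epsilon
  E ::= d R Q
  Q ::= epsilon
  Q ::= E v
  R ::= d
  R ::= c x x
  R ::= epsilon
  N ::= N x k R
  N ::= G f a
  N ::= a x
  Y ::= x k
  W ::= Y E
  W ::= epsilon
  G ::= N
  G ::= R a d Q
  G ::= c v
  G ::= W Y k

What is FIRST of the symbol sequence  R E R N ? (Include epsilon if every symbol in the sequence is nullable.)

Add FIRST(R)\{epsilon} = { c, d }; R is nullable, continue.
Add FIRST(E)\{epsilon} = { a, c, d, v, x }; E is nullable, continue.
Add FIRST(R)\{epsilon} = { c, d }; R is nullable, continue.
Add FIRST(N) = { a, c, d, x }; N is not nullable, stop.

{ a, c, d, v, x }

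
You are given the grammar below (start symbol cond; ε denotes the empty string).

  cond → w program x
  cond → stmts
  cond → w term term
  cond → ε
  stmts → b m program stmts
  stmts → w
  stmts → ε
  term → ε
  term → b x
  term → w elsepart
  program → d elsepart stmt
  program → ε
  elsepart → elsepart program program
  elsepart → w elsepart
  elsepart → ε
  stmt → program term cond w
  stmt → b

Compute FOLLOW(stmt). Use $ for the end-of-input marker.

In program → d elsepart stmt: stmt is at the end, add FOLLOW(program) = { $, b, d, w, x }.
Union: FOLLOW(stmt) = { $, b, d, w, x }.

{ $, b, d, w, x }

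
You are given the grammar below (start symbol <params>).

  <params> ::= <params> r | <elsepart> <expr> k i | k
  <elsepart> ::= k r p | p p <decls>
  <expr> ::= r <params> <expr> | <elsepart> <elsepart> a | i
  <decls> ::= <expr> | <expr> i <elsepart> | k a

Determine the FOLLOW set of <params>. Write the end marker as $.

<params> is the start symbol, so $ ∈ FOLLOW(<params>).
In <params> ::= <params> r: add FIRST(r) = { r }.
In <expr> ::= r <params> <expr>: add FIRST(<expr>) = { i, k, p, r }.
Union: FOLLOW(<params>) = { $, i, k, p, r }.

{ $, i, k, p, r }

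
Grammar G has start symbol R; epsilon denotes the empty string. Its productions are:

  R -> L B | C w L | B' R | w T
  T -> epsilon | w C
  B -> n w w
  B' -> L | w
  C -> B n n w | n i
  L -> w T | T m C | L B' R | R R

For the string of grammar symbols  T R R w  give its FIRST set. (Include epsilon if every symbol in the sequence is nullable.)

{ m, n, w }

Add FIRST(T)\{epsilon} = { w }; T is nullable, continue.
Add FIRST(R) = { m, n, w }; R is not nullable, stop.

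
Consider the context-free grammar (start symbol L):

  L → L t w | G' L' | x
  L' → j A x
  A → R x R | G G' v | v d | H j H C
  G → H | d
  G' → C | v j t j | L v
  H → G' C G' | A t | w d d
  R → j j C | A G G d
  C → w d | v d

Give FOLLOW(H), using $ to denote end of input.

In A → H j H C: add FIRST(j H C) = { j }.
In A → H j H C: add FIRST(C) = { v, w }.
In G → H: H is at the end, add FOLLOW(G) = { d, j, v, w, x }.
Union: FOLLOW(H) = { d, j, v, w, x }.

{ d, j, v, w, x }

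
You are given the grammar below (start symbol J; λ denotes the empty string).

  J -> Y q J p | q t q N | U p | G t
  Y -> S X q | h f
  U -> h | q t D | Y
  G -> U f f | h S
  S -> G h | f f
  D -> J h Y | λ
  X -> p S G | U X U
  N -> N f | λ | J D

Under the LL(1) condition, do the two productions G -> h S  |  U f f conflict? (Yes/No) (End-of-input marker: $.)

FIRST(h S) = { h } and FIRST(U f f) = { f, h, q }.
Both contain h, so the two alternatives are not disjoint — LL(1) conflict.

Yes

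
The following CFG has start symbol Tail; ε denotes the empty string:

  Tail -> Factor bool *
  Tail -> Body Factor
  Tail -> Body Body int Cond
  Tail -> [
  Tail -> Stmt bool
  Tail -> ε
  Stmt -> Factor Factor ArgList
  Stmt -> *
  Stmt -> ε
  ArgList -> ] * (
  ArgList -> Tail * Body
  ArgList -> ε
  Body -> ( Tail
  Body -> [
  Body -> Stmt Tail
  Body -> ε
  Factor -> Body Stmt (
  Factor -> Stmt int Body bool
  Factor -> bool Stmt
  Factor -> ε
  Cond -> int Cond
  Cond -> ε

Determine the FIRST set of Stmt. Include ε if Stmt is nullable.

{ (, *, [, ], bool, int, ε }

From Stmt -> Factor Factor ArgList: Factor, Factor, ArgList nullable, take FIRST(Factor) ∪ FIRST(Factor) ∪ FIRST(ArgList) = { (, *, [, ], bool, int }; also ε since the whole RHS is nullable.
Stmt -> * contributes {*}.
Stmt -> ε contributes ε.
Union: FIRST(Stmt) = { (, *, [, ], bool, int, ε }.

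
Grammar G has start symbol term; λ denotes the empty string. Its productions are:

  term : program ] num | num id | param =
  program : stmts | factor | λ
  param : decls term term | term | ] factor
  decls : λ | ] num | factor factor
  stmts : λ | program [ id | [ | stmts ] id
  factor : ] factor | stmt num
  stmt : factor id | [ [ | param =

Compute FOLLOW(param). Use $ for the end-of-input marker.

{ = }

In term : param =: add FIRST(=) = { = }.
In stmt : param =: add FIRST(=) = { = }.
Union: FOLLOW(param) = { = }.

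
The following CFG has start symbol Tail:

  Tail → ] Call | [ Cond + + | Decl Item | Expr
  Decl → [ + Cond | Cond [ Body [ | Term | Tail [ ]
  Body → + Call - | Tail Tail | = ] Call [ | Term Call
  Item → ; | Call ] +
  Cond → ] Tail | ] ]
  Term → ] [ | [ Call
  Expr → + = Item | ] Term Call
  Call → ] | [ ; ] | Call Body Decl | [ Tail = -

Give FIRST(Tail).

{ +, [, ] }

Tail → ] Call contributes {]}.
Tail → [ Cond + + contributes {[}.
From Tail → Decl Item: add FIRST(Decl) = { +, [, ] }.
From Tail → Expr: add FIRST(Expr) = { +, ] }.
Union: FIRST(Tail) = { +, [, ] }.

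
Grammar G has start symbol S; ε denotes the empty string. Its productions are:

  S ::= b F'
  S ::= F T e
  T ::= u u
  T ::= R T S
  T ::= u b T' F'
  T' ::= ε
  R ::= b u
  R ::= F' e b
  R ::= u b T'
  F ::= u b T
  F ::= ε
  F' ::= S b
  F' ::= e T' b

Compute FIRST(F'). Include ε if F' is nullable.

{ b, e, u }

From F' ::= S b: add FIRST(S) = { b, e, u }.
F' ::= e T' b contributes {e}.
Union: FIRST(F') = { b, e, u }.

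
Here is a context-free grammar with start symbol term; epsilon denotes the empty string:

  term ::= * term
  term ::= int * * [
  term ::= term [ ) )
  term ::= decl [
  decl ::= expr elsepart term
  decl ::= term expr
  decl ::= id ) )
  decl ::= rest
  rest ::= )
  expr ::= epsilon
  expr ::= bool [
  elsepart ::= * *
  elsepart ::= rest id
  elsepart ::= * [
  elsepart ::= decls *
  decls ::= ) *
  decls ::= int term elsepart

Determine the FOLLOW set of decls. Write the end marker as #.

In elsepart ::= decls *: add FIRST(*) = { * }.
Union: FOLLOW(decls) = { * }.

{ * }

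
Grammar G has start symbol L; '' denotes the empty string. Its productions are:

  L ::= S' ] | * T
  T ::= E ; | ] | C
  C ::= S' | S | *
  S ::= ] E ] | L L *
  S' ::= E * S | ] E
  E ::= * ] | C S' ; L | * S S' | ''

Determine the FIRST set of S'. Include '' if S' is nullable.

{ *, ] }

From S' ::= E * S: E nullable, take FIRST(E) ∪ {*} = { *, ] }.
S' ::= ] E contributes {]}.
Union: FIRST(S') = { *, ] }.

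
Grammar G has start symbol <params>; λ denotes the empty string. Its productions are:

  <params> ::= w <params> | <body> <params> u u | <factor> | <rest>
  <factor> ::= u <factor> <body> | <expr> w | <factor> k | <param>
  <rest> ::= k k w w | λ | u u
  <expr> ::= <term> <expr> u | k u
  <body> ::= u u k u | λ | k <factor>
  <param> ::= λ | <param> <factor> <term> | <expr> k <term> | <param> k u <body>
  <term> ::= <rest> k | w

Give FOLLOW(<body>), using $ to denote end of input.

In <params> ::= <body> <params> u u: add FIRST(<params> u u) = { k, u, w }.
In <factor> ::= u <factor> <body>: <body> is at the end, add FOLLOW(<factor>) = { $, k, u, w }.
In <param> ::= <param> k u <body>: <body> is at the end, add FOLLOW(<param>) = { $, k, u, w }.
Union: FOLLOW(<body>) = { $, k, u, w }.

{ $, k, u, w }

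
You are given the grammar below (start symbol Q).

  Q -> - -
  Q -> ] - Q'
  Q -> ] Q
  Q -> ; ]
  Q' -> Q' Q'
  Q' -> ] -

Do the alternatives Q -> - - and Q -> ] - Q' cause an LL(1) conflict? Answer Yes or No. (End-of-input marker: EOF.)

FIRST(- -) = { - } and FIRST(] - Q') = { ] }.
The FIRST sets are disjoint and neither alternative is nullable — no conflict.

No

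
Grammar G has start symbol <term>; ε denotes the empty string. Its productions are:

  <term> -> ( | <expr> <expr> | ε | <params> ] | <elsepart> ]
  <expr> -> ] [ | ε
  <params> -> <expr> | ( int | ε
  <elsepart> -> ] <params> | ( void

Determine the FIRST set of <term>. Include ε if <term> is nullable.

<term> -> ( contributes {(}.
From <term> -> <expr> <expr>: <expr>, <expr> nullable, take FIRST(<expr>) ∪ FIRST(<expr>) = { ] }; also ε since the whole RHS is nullable.
<term> -> ε contributes ε.
From <term> -> <params> ]: <params> nullable, take FIRST(<params>) ∪ {]} = { (, ] }.
From <term> -> <elsepart> ]: add FIRST(<elsepart>) = { (, ] }.
Union: FIRST(<term>) = { (, ], ε }.

{ (, ], ε }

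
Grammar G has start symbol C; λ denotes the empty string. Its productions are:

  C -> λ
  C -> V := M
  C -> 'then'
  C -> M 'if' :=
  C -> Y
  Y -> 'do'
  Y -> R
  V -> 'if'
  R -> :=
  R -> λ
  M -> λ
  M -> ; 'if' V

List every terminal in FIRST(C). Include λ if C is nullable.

{ 'do', 'if', 'then', :=, ;, λ }

C -> λ contributes λ.
From C -> V := M: add FIRST(V) = { 'if' }.
C -> 'then' contributes {'then'}.
From C -> M 'if' :=: M nullable, take FIRST(M) ∪ {'if'} = { 'if', ; }.
From C -> Y: add FIRST(Y) = { 'do', :=, λ } (including λ since Y is nullable).
Union: FIRST(C) = { 'do', 'if', 'then', :=, ;, λ }.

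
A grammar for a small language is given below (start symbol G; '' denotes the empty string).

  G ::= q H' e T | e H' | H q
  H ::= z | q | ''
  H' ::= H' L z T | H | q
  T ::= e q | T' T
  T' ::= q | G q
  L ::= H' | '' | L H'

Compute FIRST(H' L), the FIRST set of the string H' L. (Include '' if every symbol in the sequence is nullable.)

{ q, z, '' }

Add FIRST(H')\{''} = { q, z }; H' is nullable, continue.
Add FIRST(L)\{''} = { q, z }; L is nullable, continue.
Every symbol is nullable, so include ''.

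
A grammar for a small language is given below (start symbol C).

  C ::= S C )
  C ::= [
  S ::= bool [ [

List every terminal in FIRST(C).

From C ::= S C ): add FIRST(S) = { bool }.
C ::= [ contributes {[}.
Union: FIRST(C) = { [, bool }.

{ [, bool }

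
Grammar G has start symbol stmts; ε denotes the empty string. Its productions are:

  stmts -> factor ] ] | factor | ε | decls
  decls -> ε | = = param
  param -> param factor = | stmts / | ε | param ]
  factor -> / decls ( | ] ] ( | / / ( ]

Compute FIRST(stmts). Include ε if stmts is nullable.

From stmts -> factor ] ]: add FIRST(factor) = { /, ] }.
From stmts -> factor: add FIRST(factor) = { /, ] }.
stmts -> ε contributes ε.
From stmts -> decls: add FIRST(decls) = { =, ε } (including ε since decls is nullable).
Union: FIRST(stmts) = { /, =, ], ε }.

{ /, =, ], ε }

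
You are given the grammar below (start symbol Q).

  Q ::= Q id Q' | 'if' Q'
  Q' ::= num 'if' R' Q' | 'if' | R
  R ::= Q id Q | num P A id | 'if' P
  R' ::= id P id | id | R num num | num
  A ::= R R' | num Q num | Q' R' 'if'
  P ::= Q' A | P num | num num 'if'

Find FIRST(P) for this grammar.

{ 'if', num }

From P ::= Q' A: add FIRST(Q') = { 'if', num }.
From P ::= P num: add FIRST(P) = { 'if', num }.
P ::= num num 'if' contributes {num}.
Union: FIRST(P) = { 'if', num }.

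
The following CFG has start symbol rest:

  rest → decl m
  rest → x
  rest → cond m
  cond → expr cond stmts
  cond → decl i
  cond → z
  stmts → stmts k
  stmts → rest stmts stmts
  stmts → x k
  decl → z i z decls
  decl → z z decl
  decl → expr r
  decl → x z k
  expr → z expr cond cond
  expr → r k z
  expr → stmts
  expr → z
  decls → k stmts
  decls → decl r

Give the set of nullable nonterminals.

No nonterminal has an empty production or an RHS whose symbols are all nullable.

{ } (none)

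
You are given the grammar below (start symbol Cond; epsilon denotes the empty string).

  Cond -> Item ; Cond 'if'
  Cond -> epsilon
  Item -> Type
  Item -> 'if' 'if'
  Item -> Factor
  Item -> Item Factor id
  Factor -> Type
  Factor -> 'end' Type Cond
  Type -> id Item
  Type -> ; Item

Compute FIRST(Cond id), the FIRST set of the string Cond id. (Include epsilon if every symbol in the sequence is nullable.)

{ 'end', 'if', ;, id }

Add FIRST(Cond)\{epsilon} = { 'end', 'if', ;, id }; Cond is nullable, continue.
id is a terminal; add {id} and stop.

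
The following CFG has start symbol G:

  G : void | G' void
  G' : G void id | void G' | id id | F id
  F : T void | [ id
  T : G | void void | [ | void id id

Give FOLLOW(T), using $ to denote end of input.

{ void }

In F : T void: add FIRST(void) = { void }.
Union: FOLLOW(T) = { void }.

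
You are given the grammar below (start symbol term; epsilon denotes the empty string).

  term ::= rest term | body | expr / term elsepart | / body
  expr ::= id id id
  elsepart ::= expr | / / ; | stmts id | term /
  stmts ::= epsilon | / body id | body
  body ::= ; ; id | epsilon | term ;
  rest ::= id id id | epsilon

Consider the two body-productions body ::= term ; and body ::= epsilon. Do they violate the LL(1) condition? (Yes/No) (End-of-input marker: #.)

Yes

FIRST(term ;) = { /, ;, id } and FIRST(epsilon) = { epsilon }.
The second alternative is nullable and FOLLOW(body) = { #, /, ;, id } shares / with FIRST of the first — conflict.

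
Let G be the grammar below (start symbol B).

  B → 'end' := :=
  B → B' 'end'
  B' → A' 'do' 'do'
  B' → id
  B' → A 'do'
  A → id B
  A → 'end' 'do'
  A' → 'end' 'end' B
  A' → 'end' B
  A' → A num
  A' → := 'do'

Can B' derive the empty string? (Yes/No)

No nonterminal in this grammar is nullable.
No production of B' has an RHS whose symbols are all nullable, so B' is not nullable.

No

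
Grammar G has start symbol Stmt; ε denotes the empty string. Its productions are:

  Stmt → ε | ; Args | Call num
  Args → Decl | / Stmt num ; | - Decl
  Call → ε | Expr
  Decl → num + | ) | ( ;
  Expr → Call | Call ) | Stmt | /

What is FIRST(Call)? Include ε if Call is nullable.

Call → ε contributes ε.
From Call → Expr: add FIRST(Expr) = { ), /, ;, num, ε } (including ε since Expr is nullable).
Union: FIRST(Call) = { ), /, ;, num, ε }.

{ ), /, ;, num, ε }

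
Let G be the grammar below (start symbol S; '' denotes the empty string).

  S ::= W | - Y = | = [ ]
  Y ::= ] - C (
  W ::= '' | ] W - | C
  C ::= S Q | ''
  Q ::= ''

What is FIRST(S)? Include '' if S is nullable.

From S ::= W: add FIRST(W) = { -, =, ], '' } (including '' since W is nullable).
S ::= - Y = contributes {-}.
S ::= = [ ] contributes {=}.
Union: FIRST(S) = { -, =, ], '' }.

{ -, =, ], '' }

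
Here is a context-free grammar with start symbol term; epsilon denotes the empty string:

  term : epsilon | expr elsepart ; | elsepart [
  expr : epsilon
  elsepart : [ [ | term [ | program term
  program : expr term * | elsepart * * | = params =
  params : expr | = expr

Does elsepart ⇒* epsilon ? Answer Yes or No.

Nullable nonterminals: expr, params, term.
No production of elsepart has an RHS whose symbols are all nullable, so elsepart is not nullable.

No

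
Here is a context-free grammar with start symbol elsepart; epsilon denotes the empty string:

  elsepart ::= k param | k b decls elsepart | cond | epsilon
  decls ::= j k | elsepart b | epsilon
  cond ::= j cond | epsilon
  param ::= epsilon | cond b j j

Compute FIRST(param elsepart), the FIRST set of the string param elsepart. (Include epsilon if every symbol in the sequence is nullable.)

{ b, j, k, epsilon }

Add FIRST(param)\{epsilon} = { b, j }; param is nullable, continue.
Add FIRST(elsepart)\{epsilon} = { j, k }; elsepart is nullable, continue.
Every symbol is nullable, so include epsilon.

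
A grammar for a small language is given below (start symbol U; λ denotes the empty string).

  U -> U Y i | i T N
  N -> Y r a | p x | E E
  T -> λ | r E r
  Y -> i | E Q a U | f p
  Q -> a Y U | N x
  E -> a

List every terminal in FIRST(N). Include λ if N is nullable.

{ a, f, i, p }

From N -> Y r a: add FIRST(Y) = { a, f, i }.
N -> p x contributes {p}.
From N -> E E: add FIRST(E) = { a }.
Union: FIRST(N) = { a, f, i, p }.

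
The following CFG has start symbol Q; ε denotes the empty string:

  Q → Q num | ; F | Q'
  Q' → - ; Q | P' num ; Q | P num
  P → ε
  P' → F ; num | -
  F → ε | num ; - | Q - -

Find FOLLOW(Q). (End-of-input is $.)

Q is the start symbol, so $ ∈ FOLLOW(Q).
In Q → Q num: add FIRST(num) = { num }.
In Q' → - ; Q: Q is at the end, add FOLLOW(Q') = { $, -, num }.
In Q' → P' num ; Q: Q is at the end, add FOLLOW(Q') = { $, -, num }.
In F → Q - -: add FIRST(- -) = { - }.
Union: FOLLOW(Q) = { $, -, num }.

{ $, -, num }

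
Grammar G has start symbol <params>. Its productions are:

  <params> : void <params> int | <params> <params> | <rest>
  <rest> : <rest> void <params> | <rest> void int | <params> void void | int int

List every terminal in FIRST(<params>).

{ int, void }

<params> : void <params> int contributes {void}.
From <params> : <params> <params>: add FIRST(<params>) = { int, void }.
From <params> : <rest>: add FIRST(<rest>) = { int, void }.
Union: FIRST(<params>) = { int, void }.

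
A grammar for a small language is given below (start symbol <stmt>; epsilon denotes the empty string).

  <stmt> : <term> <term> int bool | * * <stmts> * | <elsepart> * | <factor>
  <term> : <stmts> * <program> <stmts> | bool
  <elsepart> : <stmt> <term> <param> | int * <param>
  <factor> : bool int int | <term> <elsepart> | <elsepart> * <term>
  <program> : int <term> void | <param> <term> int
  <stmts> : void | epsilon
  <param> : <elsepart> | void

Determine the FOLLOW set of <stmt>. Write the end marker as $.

<stmt> is the start symbol, so $ ∈ FOLLOW(<stmt>).
In <elsepart> : <stmt> <term> <param>: add FIRST(<term> <param>) = { *, bool, void }.
Union: FOLLOW(<stmt>) = { $, *, bool, void }.

{ $, *, bool, void }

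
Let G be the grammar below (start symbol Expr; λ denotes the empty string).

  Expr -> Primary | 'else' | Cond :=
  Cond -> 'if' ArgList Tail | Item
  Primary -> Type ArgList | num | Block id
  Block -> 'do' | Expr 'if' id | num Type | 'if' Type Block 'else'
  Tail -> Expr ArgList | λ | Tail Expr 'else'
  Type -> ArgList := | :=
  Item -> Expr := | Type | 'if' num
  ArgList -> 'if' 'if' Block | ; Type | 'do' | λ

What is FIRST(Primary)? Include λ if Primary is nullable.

From Primary -> Type ArgList: add FIRST(Type) = { 'do', 'if', :=, ; }.
Primary -> num contributes {num}.
From Primary -> Block id: add FIRST(Block) = { 'do', 'else', 'if', :=, ;, num }.
Union: FIRST(Primary) = { 'do', 'else', 'if', :=, ;, num }.

{ 'do', 'else', 'if', :=, ;, num }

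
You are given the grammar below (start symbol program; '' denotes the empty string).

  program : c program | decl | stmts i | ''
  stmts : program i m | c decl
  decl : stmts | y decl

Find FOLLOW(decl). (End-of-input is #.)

{ #, i }

In program : decl: decl is at the end, add FOLLOW(program) = { #, i }.
In stmts : c decl: decl is at the end, add FOLLOW(stmts) = { #, i }.
In decl : y decl: decl is at the end, add FOLLOW(decl) = { #, i }.
Union: FOLLOW(decl) = { #, i }.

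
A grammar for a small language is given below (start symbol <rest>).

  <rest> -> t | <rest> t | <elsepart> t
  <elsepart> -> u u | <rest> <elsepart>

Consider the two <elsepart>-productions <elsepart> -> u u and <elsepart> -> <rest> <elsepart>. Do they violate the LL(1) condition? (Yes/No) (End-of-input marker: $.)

FIRST(u u) = { u } and FIRST(<rest> <elsepart>) = { t, u }.
Both contain u, so the two alternatives are not disjoint — LL(1) conflict.

Yes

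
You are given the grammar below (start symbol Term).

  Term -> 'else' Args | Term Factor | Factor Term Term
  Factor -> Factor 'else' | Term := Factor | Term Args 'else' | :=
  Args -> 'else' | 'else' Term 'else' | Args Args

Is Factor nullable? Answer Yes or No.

No

No nonterminal in this grammar is nullable.
No production of Factor has an RHS whose symbols are all nullable, so Factor is not nullable.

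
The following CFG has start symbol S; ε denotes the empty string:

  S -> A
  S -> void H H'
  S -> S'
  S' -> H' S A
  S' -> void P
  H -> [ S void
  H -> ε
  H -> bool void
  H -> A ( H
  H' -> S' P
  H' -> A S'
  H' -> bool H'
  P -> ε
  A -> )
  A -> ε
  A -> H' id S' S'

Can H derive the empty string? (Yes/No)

H has an ε-production, so H ⇒ ε.

Yes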